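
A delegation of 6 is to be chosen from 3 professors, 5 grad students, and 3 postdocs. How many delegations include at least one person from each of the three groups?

Total 6-person selections from all 11: C(11,6) = 462.
Subtract selections that omit an entire group: no professors → C(8,6) = 28; no grad students → C(6,6) = 1; no postdocs → C(8,6) = 28.
Add back selections omitting two groups (i.e. drawn from a single group): C(3,6) + C(5,6) + C(3,6) = 0.
By inclusion–exclusion: 462 − 57 + 0 = 405.

405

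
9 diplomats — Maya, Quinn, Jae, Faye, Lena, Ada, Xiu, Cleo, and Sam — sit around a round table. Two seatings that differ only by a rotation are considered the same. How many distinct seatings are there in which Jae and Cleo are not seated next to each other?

All circular seatings of 9 people number (8)! = 40320.
Seatings with Jae beside Cleo: treat them as a block with 2 internal orders, giving 2 × (7)! = 10080.
Subtracting, 40320 − 10080 = 30240.

30240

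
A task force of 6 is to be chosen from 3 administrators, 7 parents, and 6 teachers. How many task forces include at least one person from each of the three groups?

Total 6-person selections from all 16: C(16,6) = 8008.
Subtract selections that omit an entire group: no administrators → C(13,6) = 1716; no parents → C(9,6) = 84; no teachers → C(10,6) = 210.
Add back selections omitting two groups (i.e. drawn from a single group): C(3,6) + C(7,6) + C(6,6) = 8.
By inclusion–exclusion: 8008 − 2010 + 8 = 6006.

6006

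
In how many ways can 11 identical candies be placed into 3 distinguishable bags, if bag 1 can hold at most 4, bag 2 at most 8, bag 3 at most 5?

Without the upper bounds there are C(13,2) = 78 ways to split 11 among 3 bags.
Subtract solutions that violate a single cap (substitute x_i' = x_i − (cap_i+1)): x_1 ≥ 5 gives C(8,2) = 28; x_2 ≥ 9 gives C(4,2) = 6; x_3 ≥ 6 gives C(7,2) = 21. Together 55.
Add back pairs where two caps are both exceeded: 0 + 1 + 0 = 1.
By inclusion–exclusion the count is 78 − 55 + 1 = 24.

24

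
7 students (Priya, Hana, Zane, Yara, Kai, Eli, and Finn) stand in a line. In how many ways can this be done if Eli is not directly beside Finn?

3600

There are 7! = 5040 arrangements in all. If Eli and Finn are adjacent, merging them into one block gives 2·(6)! = 1440 arrangements.
So 5040 − 1440 = 3600 arrangements keep them apart.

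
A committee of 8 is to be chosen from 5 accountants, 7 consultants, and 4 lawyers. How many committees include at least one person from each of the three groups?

12201

Unrestricted: C(16,8) = 12870 ways to pick any 8 of the 16.
Selections missing a whole group: no accountants → C(11,8) = 165; no consultants → C(9,8) = 9; no lawyers → C(12,8) = 495.
Add back selections omitting two groups (i.e. drawn from a single group): C(5,8) + C(7,8) + C(4,8) = 0.
By inclusion–exclusion: 12870 − 669 + 0 = 12201.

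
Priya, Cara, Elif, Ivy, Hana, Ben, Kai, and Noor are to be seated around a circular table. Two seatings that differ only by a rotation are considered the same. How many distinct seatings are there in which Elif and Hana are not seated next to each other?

3600

All circular seatings of 8 people number (7)! = 5040.
Those with Elif next to Hana: fuse the pair into one unit and seat 7 units around a circle — 2·(6)! = 1440.
Subtracting, 5040 − 1440 = 3600.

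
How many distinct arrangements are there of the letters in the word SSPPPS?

20

The 6 letters of SSPPPS have repeats: P appearing 3 times and S appearing 3 times.
So there are 6! / (3!·3!) = 20 distinguishable arrangements.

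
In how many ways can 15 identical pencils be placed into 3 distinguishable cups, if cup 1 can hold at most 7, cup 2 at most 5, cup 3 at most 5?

By stars and bars, unrestricted non-negative solutions to x_1+…+x_3 = 15 number C(15+2,2) = 136.
Subtract solutions that violate a single cap (substitute x_i' = x_i − (cap_i+1)): x_1 ≥ 8 gives C(9,2) = 36; x_2 ≥ 6 gives C(11,2) = 55; x_3 ≥ 6 gives C(11,2) = 55. Together 146.
Add back pairs where two caps are both exceeded: 3 + 3 + 10 = 16.
By inclusion–exclusion the count is 136 − 146 + 16 = 6.

6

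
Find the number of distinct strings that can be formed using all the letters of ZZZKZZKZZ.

36

The 9 letters of ZZZKZZKZZ have repeats: K appearing twice and Z appearing 7 times.
Dividing 9! = 362880 by 7!·2! = 10080 for the repeated letters gives 36.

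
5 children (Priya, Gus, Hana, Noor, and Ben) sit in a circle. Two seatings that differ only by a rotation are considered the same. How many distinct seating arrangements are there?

Seat Priya anywhere (absorbing the rotational symmetry), then permute the other 4: (4)! = 24.

24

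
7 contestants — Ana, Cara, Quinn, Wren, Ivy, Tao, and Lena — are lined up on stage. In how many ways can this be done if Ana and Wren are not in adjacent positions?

There are 7! = 5040 arrangements in all. If Ana and Wren are adjacent, merging them into one block gives 2·(6)! = 1440 arrangements.
So 5040 − 1440 = 3600 arrangements keep them apart.

3600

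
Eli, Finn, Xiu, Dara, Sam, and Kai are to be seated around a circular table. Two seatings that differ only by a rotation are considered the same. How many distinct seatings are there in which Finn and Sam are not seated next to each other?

72

Without the restriction there are (5)! = 120 seatings.
Those with Finn next to Sam: fuse the pair into one unit and seat 5 units around a circle — 2·(4)! = 48.
Subtracting, 120 − 48 = 72.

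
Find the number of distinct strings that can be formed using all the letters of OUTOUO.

60

Letter multiplicities in OUTOUO: O×3, T×1, U×2.
Dividing 6! = 720 by 3!·2! = 12 for the repeated letters gives 60.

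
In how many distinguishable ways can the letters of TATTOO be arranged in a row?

60

The 6 letters of TATTOO have repeats: O appearing twice and T appearing 3 times.
So there are 6! / (3!·2!) = 60 distinguishable arrangements.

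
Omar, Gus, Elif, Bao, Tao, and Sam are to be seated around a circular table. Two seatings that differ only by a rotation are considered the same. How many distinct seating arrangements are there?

Seat Omar anywhere (absorbing the rotational symmetry), then permute the other 5: (5)! = 120.

120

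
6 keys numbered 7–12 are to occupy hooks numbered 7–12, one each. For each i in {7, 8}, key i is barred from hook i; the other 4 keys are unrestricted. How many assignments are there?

Let Aᵢ (for i ∈ {7, 8}) be the placements that put key i in its forbidden hook. Any j of these fix j positions, leaving (6−j)! ways to fill the rest, and there are C(2,j) ways to pick which j.
By inclusion–exclusion, the number of valid placements is Σ_{j=0}^{2} (−1)^j C(2,j)·(6−j)!.
Computing: 720 − 240 + 24 = 504.

504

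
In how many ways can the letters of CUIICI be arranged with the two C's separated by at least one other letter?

There are 6!/(3!·2!) = 60 arrangements of CUIICI in total.
Arrangements with the C's together: treat CC as one letter, giving (5)!/(3!) = 20.
Hence 60 − 20 = 40.

40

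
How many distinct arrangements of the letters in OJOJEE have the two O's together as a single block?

30

Treat the 2 copies of O as a single block. The multiset to arrange is then {OO, E, E, J, J}, 5 items in all.
That gives (5)!/(2!·2!) = 30 arrangements.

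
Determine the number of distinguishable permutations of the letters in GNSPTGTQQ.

GNSPTGTQQ has 9 letters with G appearing twice, Q appearing twice, and T appearing twice.
Dividing 9! = 362880 by 2!·2!·2! = 8 for the repeated letters gives 45360.

45360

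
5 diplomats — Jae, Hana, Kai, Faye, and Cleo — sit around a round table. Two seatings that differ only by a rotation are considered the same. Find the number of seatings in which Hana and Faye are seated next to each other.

Treat {Hana, Faye} as one unit (2 internal orders) and seat the resulting 4 units around the table: (3)! circular arrangements.
So 2 × (3)! = 2 × 6 = 12.

12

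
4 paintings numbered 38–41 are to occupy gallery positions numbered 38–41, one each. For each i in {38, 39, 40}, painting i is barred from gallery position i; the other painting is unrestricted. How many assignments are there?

Let Aᵢ (for i ∈ {38, 39, 40}) be the placements that put painting i in its forbidden gallery position. Any j of these fix j positions, leaving (4−j)! ways to fill the rest, and there are C(3,j) ways to pick which j.
By inclusion–exclusion, the number of valid placements is Σ_{j=0}^{3} (−1)^j C(3,j)·(4−j)!.
Computing: 24 − 18 + 6 − 1 = 11.

11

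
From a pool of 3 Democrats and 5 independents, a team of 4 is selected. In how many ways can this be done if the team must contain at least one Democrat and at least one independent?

65

Total 4-person selections from all 8: C(8,4) = 70.
Subtract selections that omit an entire group: no Democrats → C(5,4) = 5; no independents → C(3,4) = 0.
Both groups omitted at once is impossible, so 70 − 5 = 65.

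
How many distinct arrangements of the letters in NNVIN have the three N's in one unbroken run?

6

Treat the 3 copies of N as a single block. The multiset to arrange is then {NNN, I, V}, 3 items in all.
All 3 items are distinct, so there are (3)! = 6 arrangements.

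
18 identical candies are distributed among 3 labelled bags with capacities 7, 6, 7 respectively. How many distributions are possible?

Without the upper bounds there are C(20,2) = 190 ways to split 18 among 3 bags.
Subtract solutions that violate a single cap (substitute x_i' = x_i − (cap_i+1)): x_1 ≥ 8 gives C(12,2) = 66; x_2 ≥ 7 gives C(13,2) = 78; x_3 ≥ 8 gives C(12,2) = 66. Together 210.
Add back pairs where two caps are both exceeded: 10 + 6 + 10 = 26.
By inclusion–exclusion the count is 190 − 210 + 26 = 6.

6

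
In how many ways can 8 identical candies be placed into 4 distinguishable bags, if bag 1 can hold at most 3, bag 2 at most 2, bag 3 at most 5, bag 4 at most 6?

Ignoring the caps, the number of non-negative solutions to x_1+…+x_4 = 8 is C(11,3) = 165.
Subtract solutions that violate a single cap (substitute x_i' = x_i − (cap_i+1)): x_1 ≥ 4 gives C(7,3) = 35; x_2 ≥ 3 gives C(8,3) = 56; x_3 ≥ 6 gives C(5,3) = 10; x_4 ≥ 7 gives C(4,3) = 4. Together 105.
Add back pairs where two caps are both exceeded: 4 + 0 + 0 + 0 + 0 + 0 = 4.
By inclusion–exclusion the count is 165 − 105 + 4 = 64.

64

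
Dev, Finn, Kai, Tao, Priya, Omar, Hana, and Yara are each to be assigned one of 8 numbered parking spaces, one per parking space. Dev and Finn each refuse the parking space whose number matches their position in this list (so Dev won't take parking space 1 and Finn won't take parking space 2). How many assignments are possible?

Let Aᵢ (for i ∈ {1, 2}) be the placements that put person i in their forbidden parking space. Any j of these fix j positions, leaving (8−j)! ways to fill the rest, and there are C(2,j) ways to pick which j.
By inclusion–exclusion, the number of valid placements is Σ_{j=0}^{2} (−1)^j C(2,j)·(8−j)!.
Computing: 40320 − 10080 + 720 = 30960.

30960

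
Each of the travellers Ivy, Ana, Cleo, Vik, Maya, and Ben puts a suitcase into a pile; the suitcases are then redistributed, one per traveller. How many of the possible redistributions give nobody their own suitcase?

265

Count assignments avoiding every fixed point. For any j of the 6 travellers fixed to their own suitcase, the other 6−j can be arranged in (6−j)! ways.
By inclusion–exclusion this is Σ_{j=0}^{6} (−1)^j C(6,j)·(6−j)!.
Computing: 720 − 720 + 360 − 120 + 30 − 6 + 1 = 265.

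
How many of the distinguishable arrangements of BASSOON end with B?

180

Fix B in the last position and arrange the remaining 6 letters.
Those 6 letters have O appearing twice and S appearing twice, giving (6)!/(2!·2!) = 180.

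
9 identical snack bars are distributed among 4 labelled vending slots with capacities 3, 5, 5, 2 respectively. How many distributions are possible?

52

Ignoring the caps, the number of non-negative solutions to x_1+…+x_4 = 9 is C(12,3) = 220.
Subtract solutions that violate a single cap (substitute x_i' = x_i − (cap_i+1)): x_1 ≥ 4 gives C(8,3) = 56; x_2 ≥ 6 gives C(6,3) = 20; x_3 ≥ 6 gives C(6,3) = 20; x_4 ≥ 3 gives C(9,3) = 84. Together 180.
Add back pairs where two caps are both exceeded: 0 + 0 + 10 + 0 + 1 + 1 = 12.
By inclusion–exclusion the count is 220 − 180 + 12 = 52.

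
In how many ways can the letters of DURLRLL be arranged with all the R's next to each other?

120

Treat the 2 copies of R as a single block. The multiset to arrange is then {RR, D, L, L, L, U}, 6 items in all.
That gives (6)!/(3!) = 120 arrangements.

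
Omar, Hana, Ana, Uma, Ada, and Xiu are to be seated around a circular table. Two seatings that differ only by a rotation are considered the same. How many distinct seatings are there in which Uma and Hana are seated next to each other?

48

Glue Uma and Hana into a block (2 internal orders). Seating 5 units around a circle gives (4)! arrangements.
So 2 × (4)! = 2 × 24 = 48.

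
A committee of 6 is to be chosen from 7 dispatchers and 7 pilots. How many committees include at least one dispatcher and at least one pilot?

Unrestricted: C(14,6) = 3003 ways to pick any 6 of the 14.
Selections missing a whole group: no dispatchers → C(7,6) = 7; no pilots → C(7,6) = 7.
Both groups omitted at once is impossible, so 3003 − 14 = 2989.

2989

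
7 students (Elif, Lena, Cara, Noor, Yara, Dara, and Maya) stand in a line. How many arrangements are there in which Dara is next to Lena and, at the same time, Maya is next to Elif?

480

Treat {Dara,Lena} as one block (2 orders) and {Maya,Elif} as another (2 orders).
That leaves 5 units to arrange: 2 × 2 × 5! = 4 × 120 = 480.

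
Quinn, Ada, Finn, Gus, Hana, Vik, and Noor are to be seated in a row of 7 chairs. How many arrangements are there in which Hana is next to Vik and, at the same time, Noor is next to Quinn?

480

Treat {Hana,Vik} as one block (2 orders) and {Noor,Quinn} as another (2 orders).
That leaves 5 units to arrange: 2 × 2 × 5! = 4 × 120 = 480.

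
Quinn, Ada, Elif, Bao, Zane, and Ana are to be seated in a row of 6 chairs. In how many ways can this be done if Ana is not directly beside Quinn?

Of the 6! = 720 arrangements, those with Ana and Quinn adjacent number 2 × 5! = 240 (treat the pair as a block with 2 internal orders).
So 720 − 240 = 480 arrangements keep them apart.

480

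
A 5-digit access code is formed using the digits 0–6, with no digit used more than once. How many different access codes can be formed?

2520

Choose and order 5 of the 7 symbols: the first digit has 7 options, the next 6, and so on down to 3.
7 × 6 × 5 × 4 × 3 = 2520.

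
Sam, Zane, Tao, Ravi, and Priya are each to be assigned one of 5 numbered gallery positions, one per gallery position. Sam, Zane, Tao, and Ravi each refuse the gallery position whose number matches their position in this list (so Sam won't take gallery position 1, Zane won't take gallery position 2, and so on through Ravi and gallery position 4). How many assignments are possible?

Let Aᵢ (for 1 ≤ i ≤ 4) be the placements that put person i in their forbidden gallery position. Any j of these fix j positions, leaving (5−j)! ways to fill the rest, and there are C(4,j) ways to pick which j.
By inclusion–exclusion, the number of valid placements is Σ_{j=0}^{4} (−1)^j C(4,j)·(5−j)!.
Computing: 120 − 96 + 36 − 8 + 1 = 53.

53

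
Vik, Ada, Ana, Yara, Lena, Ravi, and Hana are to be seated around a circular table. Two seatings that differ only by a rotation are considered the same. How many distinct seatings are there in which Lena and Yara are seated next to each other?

240

Treat {Lena, Yara} as one unit (2 internal orders) and seat the resulting 6 units around the table: (5)! circular arrangements.
So 2 × (5)! = 2 × 120 = 240.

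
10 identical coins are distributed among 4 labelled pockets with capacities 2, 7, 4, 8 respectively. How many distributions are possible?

106

Without the upper bounds there are C(13,3) = 286 ways to split 10 among 4 pockets.
Subtract solutions that violate a single cap (substitute x_i' = x_i − (cap_i+1)): x_1 ≥ 3 gives C(10,3) = 120; x_2 ≥ 8 gives C(5,3) = 10; x_3 ≥ 5 gives C(8,3) = 56; x_4 ≥ 9 gives C(4,3) = 4. Together 190.
Add back pairs where two caps are both exceeded: 0 + 10 + 0 + 0 + 0 + 0 = 10.
By inclusion–exclusion the count is 286 − 190 + 10 = 106.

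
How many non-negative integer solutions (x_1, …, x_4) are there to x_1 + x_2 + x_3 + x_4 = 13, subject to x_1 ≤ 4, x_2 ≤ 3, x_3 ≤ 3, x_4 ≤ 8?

47

Ignoring the caps, the number of non-negative solutions to x_1+…+x_4 = 13 is C(16,3) = 560.
Subtract solutions that violate a single cap (substitute x_i' = x_i − (cap_i+1)): x_1 ≥ 5 gives C(11,3) = 165; x_2 ≥ 4 gives C(12,3) = 220; x_3 ≥ 4 gives C(12,3) = 220; x_4 ≥ 9 gives C(7,3) = 35. Together 640.
Add back pairs where two caps are both exceeded: 35 + 35 + 0 + 56 + 1 + 1 = 128.
Subtract triples: 1 + 0 + 0 + 0 = 1.
By inclusion–exclusion the count is 560 − 640 + 128 − 1 = 47.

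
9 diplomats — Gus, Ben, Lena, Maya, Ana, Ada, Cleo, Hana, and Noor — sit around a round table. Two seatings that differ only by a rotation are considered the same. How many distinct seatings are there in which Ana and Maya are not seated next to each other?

30240

All circular seatings of 9 people number (8)! = 40320.
Seatings with Ana beside Maya: treat them as a block with 2 internal orders, giving 2 × (7)! = 10080.
Subtracting, 40320 − 10080 = 30240.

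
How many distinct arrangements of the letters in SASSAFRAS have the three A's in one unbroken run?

210

Treat the 3 copies of A as a single block. The multiset to arrange is then {AAA, F, R, S, S, S, S}, 7 items in all.
That gives (7)!/(4!) = 210 arrangements.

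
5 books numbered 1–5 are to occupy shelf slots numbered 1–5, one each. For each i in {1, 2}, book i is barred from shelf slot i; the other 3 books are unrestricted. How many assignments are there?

Let Aᵢ (for i ∈ {1, 2}) be the placements that put book i in its forbidden shelf slot. Any j of these fix j positions, leaving (5−j)! ways to fill the rest, and there are C(2,j) ways to pick which j.
By inclusion–exclusion, the number of valid placements is Σ_{j=0}^{2} (−1)^j C(2,j)·(5−j)!.
Computing: 120 − 48 + 6 = 78.

78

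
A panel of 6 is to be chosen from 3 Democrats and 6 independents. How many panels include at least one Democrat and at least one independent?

Unrestricted: C(9,6) = 84 ways to pick any 6 of the 9.
Subtract selections that omit an entire group: no Democrats → C(6,6) = 1; no independents → C(3,6) = 0.
Both groups omitted at once is impossible, so 84 − 1 = 83.

83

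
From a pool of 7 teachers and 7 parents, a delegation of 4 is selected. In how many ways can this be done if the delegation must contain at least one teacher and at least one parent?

931

Total 4-person selections from all 14: C(14,4) = 1001.
Subtract selections that omit an entire group: no teachers → C(7,4) = 35; no parents → C(7,4) = 35.
Both groups omitted at once is impossible, so 1001 − 70 = 931.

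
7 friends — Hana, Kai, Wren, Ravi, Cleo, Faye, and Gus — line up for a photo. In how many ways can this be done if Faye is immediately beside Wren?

1440

Glue Faye and Wren into one block (2 internal orders), leaving 6 units to arrange in a row.
That gives 2 × 6! = 2 × 720 = 1440.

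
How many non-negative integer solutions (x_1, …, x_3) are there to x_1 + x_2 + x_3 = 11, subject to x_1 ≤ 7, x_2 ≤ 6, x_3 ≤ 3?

Without the upper bounds there are C(13,2) = 78 ways to split 11 among 3 variables.
Subtract solutions that violate a single cap (substitute x_i' = x_i − (cap_i+1)): x_1 ≥ 8 gives C(5,2) = 10; x_2 ≥ 7 gives C(6,2) = 15; x_3 ≥ 4 gives C(9,2) = 36. Together 61.
Add back pairs where two caps are both exceeded: 0 + 0 + 1 = 1.
By inclusion–exclusion the count is 78 − 61 + 1 = 18.

18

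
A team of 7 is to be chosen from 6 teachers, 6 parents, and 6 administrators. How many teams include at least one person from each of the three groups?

29448

Total 7-person selections from all 18: C(18,7) = 31824.
Selections missing a whole group: no teachers → C(12,7) = 792; no parents → C(12,7) = 792; no administrators → C(12,7) = 792.
Add back selections omitting two groups (i.e. drawn from a single group): C(6,7) + C(6,7) + C(6,7) = 0.
By inclusion–exclusion: 31824 − 2376 + 0 = 29448.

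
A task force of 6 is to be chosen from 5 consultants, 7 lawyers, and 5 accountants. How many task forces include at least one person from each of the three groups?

10325

Unrestricted: C(17,6) = 12376 ways to pick any 6 of the 17.
Subtract selections that omit an entire group: no consultants → C(12,6) = 924; no lawyers → C(10,6) = 210; no accountants → C(12,6) = 924.
Add back selections omitting two groups (i.e. drawn from a single group): C(5,6) + C(7,6) + C(5,6) = 7.
By inclusion–exclusion: 12376 − 2058 + 7 = 10325.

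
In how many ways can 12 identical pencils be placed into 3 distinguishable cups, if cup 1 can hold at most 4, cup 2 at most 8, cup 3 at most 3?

10

Ignoring the caps, the number of non-negative solutions to x_1+…+x_3 = 12 is C(14,2) = 91.
Subtract solutions that violate a single cap (substitute x_i' = x_i − (cap_i+1)): x_1 ≥ 5 gives C(9,2) = 36; x_2 ≥ 9 gives C(5,2) = 10; x_3 ≥ 4 gives C(10,2) = 45. Together 91.
Add back pairs where two caps are both exceeded: 0 + 10 + 0 = 10.
By inclusion–exclusion the count is 91 − 91 + 10 = 10.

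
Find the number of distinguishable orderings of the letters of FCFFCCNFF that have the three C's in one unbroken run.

Treat the 3 copies of C as a single block. The multiset to arrange is then {CCC, F, F, F, F, F, N}, 7 items in all.
That gives (7)!/(5!) = 42 arrangements.

42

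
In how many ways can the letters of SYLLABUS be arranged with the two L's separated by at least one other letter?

7560

There are 8!/(2!·2!) = 10080 arrangements of SYLLABUS in total.
If the two L's are adjacent, glue them into one block, leaving 7 items to arrange: (7)!/(2!) = 2520 ways.
Hence 10080 − 2520 = 7560.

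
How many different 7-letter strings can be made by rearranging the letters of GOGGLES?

GOGGLES has 7 letters with G appearing 3 times.
The number of distinct arrangements is 7!/(3!) = 5040/6 = 840.

840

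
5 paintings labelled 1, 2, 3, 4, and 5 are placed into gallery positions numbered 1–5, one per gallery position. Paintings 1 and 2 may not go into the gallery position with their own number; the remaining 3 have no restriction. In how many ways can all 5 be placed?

Let Aᵢ (for i ∈ {1, 2}) be the placements that put painting i in its forbidden gallery position. Any j of these fix j positions, leaving (5−j)! ways to fill the rest, and there are C(2,j) ways to pick which j.
By inclusion–exclusion, the number of valid placements is Σ_{j=0}^{2} (−1)^j C(2,j)·(5−j)!.
Computing: 120 − 48 + 6 = 78.

78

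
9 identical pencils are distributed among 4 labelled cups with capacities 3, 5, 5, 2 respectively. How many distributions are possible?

By stars and bars, unrestricted non-negative solutions to x_1+…+x_4 = 9 number C(9+3,3) = 220.
Subtract solutions that violate a single cap (substitute x_i' = x_i − (cap_i+1)): x_1 ≥ 4 gives C(8,3) = 56; x_2 ≥ 6 gives C(6,3) = 20; x_3 ≥ 6 gives C(6,3) = 20; x_4 ≥ 3 gives C(9,3) = 84. Together 180.
Add back pairs where two caps are both exceeded: 0 + 0 + 10 + 0 + 1 + 1 = 12.
By inclusion–exclusion the count is 220 − 180 + 12 = 52.

52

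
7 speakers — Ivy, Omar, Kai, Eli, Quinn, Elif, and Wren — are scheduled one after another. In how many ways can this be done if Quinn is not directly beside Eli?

There are 7! = 5040 arrangements in all. If Quinn and Eli are adjacent, merging them into one block gives 2·(6)! = 1440 arrangements.
So 5040 − 1440 = 3600 arrangements keep them apart.

3600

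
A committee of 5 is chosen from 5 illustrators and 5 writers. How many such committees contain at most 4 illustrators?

251

Split by how many illustrators are chosen (0 through 4).
Sum: C(5,0)·C(5,5) + C(5,1)·C(5,4) + C(5,2)·C(5,3) + C(5,3)·C(5,2) + C(5,4)·C(5,1) = 1 + 25 + 100 + 100 + 25 = 251.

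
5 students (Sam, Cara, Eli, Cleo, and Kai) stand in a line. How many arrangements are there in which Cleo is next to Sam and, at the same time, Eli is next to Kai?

24

Treat {Cleo,Sam} as one block (2 orders) and {Eli,Kai} as another (2 orders).
That leaves 3 units to arrange: 2 × 2 × 3! = 4 × 6 = 24.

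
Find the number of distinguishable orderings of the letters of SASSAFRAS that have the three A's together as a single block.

Treat the 3 copies of A as a single block. The multiset to arrange is then {AAA, F, R, S, S, S, S}, 7 items in all.
That gives (7)!/(4!) = 210 arrangements.

210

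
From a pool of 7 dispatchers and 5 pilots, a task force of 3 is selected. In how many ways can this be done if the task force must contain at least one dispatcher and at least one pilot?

175

With no constraint there are C(12,3) = 220 possible selections.
Selections missing a whole group: no dispatchers → C(5,3) = 10; no pilots → C(7,3) = 35.
Both groups omitted at once is impossible, so 220 − 45 = 175.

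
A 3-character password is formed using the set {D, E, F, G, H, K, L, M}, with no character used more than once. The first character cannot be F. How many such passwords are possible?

The first character has 8−1 = 7 choices (anything except F).
The remaining 2 characters are filled from the other 7 symbols without repetition: 7 × 6 = 42.
Total: 7 × 42 = 294.

294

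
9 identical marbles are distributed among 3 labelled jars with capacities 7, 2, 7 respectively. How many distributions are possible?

21

By stars and bars, unrestricted non-negative solutions to x_1+…+x_3 = 9 number C(9+2,2) = 55.
Subtract solutions that violate a single cap (substitute x_i' = x_i − (cap_i+1)): x_1 ≥ 8 gives C(3,2) = 3; x_2 ≥ 3 gives C(8,2) = 28; x_3 ≥ 8 gives C(3,2) = 3. Together 34.
No two caps can be exceeded simultaneously, so the pair terms are all 0.
By inclusion–exclusion the count is 55 − 34 + 0 = 21.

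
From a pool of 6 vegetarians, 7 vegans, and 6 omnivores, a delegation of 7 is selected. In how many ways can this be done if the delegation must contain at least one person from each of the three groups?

Unrestricted: C(19,7) = 50388 ways to pick any 7 of the 19.
Selections missing a whole group: no vegetarians → C(13,7) = 1716; no vegans → C(12,7) = 792; no omnivores → C(13,7) = 1716.
Add back selections omitting two groups (i.e. drawn from a single group): C(6,7) + C(7,7) + C(6,7) = 1.
By inclusion–exclusion: 50388 − 4224 + 1 = 46165.

46165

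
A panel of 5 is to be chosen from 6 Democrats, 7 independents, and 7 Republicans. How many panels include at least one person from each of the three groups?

Unrestricted: C(20,5) = 15504 ways to pick any 5 of the 20.
Selections missing a whole group: no Democrats → C(14,5) = 2002; no independents → C(13,5) = 1287; no Republicans → C(13,5) = 1287.
Add back selections omitting two groups (i.e. drawn from a single group): C(6,5) + C(7,5) + C(7,5) = 48.
By inclusion–exclusion: 15504 − 4576 + 48 = 10976.

10976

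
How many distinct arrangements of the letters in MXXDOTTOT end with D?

Fix D in the last position and arrange the remaining 8 letters.
Those 8 letters have O appearing twice, T appearing 3 times, and X appearing twice, giving (8)!/(3!·2!·2!) = 1680.

1680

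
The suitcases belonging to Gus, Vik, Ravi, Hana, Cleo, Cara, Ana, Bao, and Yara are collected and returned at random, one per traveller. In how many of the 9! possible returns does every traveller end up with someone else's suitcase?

133496

Let Aᵢ be the assignments in which traveller i gets their own suitcase. We want the size of the complement of A₁∪…∪A_9.
By inclusion–exclusion this is Σ_{j=0}^{9} (−1)^j C(9,j)·(9−j)!.
Computing: 362880 − 362880 + 181440 − 60480 + 15120 − 3024 + 504 − 72 + 9 − 1 = 133496.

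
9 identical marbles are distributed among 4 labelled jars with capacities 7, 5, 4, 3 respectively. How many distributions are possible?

Ignoring the caps, the number of non-negative solutions to x_1+…+x_4 = 9 is C(12,3) = 220.
Subtract solutions that violate a single cap (substitute x_i' = x_i − (cap_i+1)): x_1 ≥ 8 gives C(4,3) = 4; x_2 ≥ 6 gives C(6,3) = 20; x_3 ≥ 5 gives C(7,3) = 35; x_4 ≥ 4 gives C(8,3) = 56. Together 115.
Add back pairs where two caps are both exceeded: 0 + 0 + 0 + 0 + 0 + 1 = 1.
By inclusion–exclusion the count is 220 − 115 + 1 = 106.

106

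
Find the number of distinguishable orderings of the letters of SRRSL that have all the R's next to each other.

Treat the 2 copies of R as a single block. The multiset to arrange is then {RR, L, S, S}, 4 items in all.
That gives (4)!/(2!) = 12 arrangements.

12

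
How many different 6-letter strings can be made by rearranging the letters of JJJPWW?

JJJPWW has 6 letters with J appearing 3 times and W appearing twice.
The number of distinct arrangements is 6!/(3!·2!) = 720/12 = 60.

60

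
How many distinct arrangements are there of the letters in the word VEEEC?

VEEEC has 5 letters with E appearing 3 times.
The number of distinct arrangements is 5!/(3!) = 120/6 = 20.

20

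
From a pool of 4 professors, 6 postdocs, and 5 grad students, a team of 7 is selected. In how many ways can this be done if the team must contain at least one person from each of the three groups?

With no constraint there are C(15,7) = 6435 possible selections.
Subtract selections that omit an entire group: no professors → C(11,7) = 330; no postdocs → C(9,7) = 36; no grad students → C(10,7) = 120.
Add back selections omitting two groups (i.e. drawn from a single group): C(4,7) + C(6,7) + C(5,7) = 0.
By inclusion–exclusion: 6435 − 486 + 0 = 5949.

5949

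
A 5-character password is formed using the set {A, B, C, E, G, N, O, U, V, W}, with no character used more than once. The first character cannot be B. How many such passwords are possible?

The first character has 10−1 = 9 choices (anything except B).
The remaining 4 characters are filled from the other 9 symbols without repetition: 9 × 8 × 7 × 6 = 3024.
Total: 9 × 3024 = 27216.

27216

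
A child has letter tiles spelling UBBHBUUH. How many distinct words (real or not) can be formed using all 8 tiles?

560

UBBHBUUH has 8 letters with B appearing 3 times, H appearing twice, and U appearing 3 times.
Dividing 8! = 40320 by 3!·3!·2! = 72 for the repeated letters gives 560.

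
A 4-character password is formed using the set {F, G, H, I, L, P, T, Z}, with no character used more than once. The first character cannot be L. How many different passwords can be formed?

1470

The first character has 8−1 = 7 choices (anything except L).
The remaining 3 characters are filled from the other 7 symbols without repetition: 7 × 6 × 5 = 210.
Total: 7 × 210 = 1470.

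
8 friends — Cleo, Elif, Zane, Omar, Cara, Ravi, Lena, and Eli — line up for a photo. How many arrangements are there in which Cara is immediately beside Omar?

10080

Treat {Cara, Omar} as a single unit. There are 7 units to order, and the pair itself can be ordered 2 ways.
That gives 2 × 7! = 2 × 5040 = 10080.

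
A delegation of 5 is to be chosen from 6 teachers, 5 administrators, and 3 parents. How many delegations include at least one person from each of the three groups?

1365

Unrestricted: C(14,5) = 2002 ways to pick any 5 of the 14.
Subtract selections that omit an entire group: no teachers → C(8,5) = 56; no administrators → C(9,5) = 126; no parents → C(11,5) = 462.
Add back selections omitting two groups (i.e. drawn from a single group): C(6,5) + C(5,5) + C(3,5) = 7.
By inclusion–exclusion: 2002 − 644 + 7 = 1365.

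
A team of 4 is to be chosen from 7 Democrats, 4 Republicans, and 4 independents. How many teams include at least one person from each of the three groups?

672

Total 4-person selections from all 15: C(15,4) = 1365.
Subtract selections that omit an entire group: no Democrats → C(8,4) = 70; no Republicans → C(11,4) = 330; no independents → C(11,4) = 330.
Add back selections omitting two groups (i.e. drawn from a single group): C(7,4) + C(4,4) + C(4,4) = 37.
By inclusion–exclusion: 1365 − 730 + 37 = 672.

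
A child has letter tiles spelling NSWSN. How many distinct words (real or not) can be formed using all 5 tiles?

30

NSWSN has 5 letters with N appearing twice and S appearing twice.
So there are 5! / (2!·2!) = 30 distinguishable arrangements.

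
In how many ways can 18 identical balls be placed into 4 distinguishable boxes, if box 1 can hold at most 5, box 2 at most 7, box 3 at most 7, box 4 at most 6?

115

Without the upper bounds there are C(21,3) = 1330 ways to split 18 among 4 boxes.
Subtract solutions that violate a single cap (substitute x_i' = x_i − (cap_i+1)): x_1 ≥ 6 gives C(15,3) = 455; x_2 ≥ 8 gives C(13,3) = 286; x_3 ≥ 8 gives C(13,3) = 286; x_4 ≥ 7 gives C(14,3) = 364. Together 1391.
Add back pairs where two caps are both exceeded: 35 + 35 + 56 + 10 + 20 + 20 = 176.
By inclusion–exclusion the count is 1330 − 1391 + 176 = 115.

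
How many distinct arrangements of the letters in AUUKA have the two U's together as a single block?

12

Treat the 2 copies of U as a single block. The multiset to arrange is then {UU, A, A, K}, 4 items in all.
That gives (4)!/(2!) = 12 arrangements.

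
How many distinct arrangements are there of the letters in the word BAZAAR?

120

Letter multiplicities in BAZAAR: A×3, B×1, R×1, Z×1.
Dividing 6! = 720 by 3! = 6 for the repeated letters gives 120.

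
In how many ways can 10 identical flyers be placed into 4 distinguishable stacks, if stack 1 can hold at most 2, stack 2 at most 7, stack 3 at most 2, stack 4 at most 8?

Without the upper bounds there are C(13,3) = 286 ways to split 10 among 4 stacks.
Subtract solutions that violate a single cap (substitute x_i' = x_i − (cap_i+1)): x_1 ≥ 3 gives C(10,3) = 120; x_2 ≥ 8 gives C(5,3) = 10; x_3 ≥ 3 gives C(10,3) = 120; x_4 ≥ 9 gives C(4,3) = 4. Together 254.
Add back pairs where two caps are both exceeded: 0 + 35 + 0 + 0 + 0 + 0 = 35.
By inclusion–exclusion the count is 286 − 254 + 35 = 67.

67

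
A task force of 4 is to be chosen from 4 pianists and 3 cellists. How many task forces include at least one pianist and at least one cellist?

34

With no constraint there are C(7,4) = 35 possible selections.
Subtract selections that omit an entire group: no pianists → C(3,4) = 0; no cellists → C(4,4) = 1.
Both groups omitted at once is impossible, so 35 − 1 = 34.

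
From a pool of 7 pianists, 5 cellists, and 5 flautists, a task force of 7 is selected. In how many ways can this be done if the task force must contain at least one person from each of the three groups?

Unrestricted: C(17,7) = 19448 ways to pick any 7 of the 17.
Subtract selections that omit an entire group: no pianists → C(10,7) = 120; no cellists → C(12,7) = 792; no flautists → C(12,7) = 792.
Add back selections omitting two groups (i.e. drawn from a single group): C(7,7) + C(5,7) + C(5,7) = 1.
By inclusion–exclusion: 19448 − 1704 + 1 = 17745.

17745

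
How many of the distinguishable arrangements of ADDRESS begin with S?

Fix S in the first position and arrange the remaining 6 letters.
Those 6 letters have D appearing twice, giving (6)!/(2!) = 360.

360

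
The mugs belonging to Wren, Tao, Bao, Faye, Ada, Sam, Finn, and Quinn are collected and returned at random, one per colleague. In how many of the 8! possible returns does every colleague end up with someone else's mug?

This is the derangement count D_8: permutations of 8 items with no fixed point.
By inclusion–exclusion this is Σ_{j=0}^{8} (−1)^j C(8,j)·(8−j)!.
Computing: 40320 − 40320 + 20160 − 6720 + 1680 − 336 + 56 − 8 + 1 = 14833.

14833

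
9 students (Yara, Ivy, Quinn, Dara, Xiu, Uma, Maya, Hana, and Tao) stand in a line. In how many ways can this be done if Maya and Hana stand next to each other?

80640

Glue Maya and Hana into one block (2 internal orders), leaving 8 units to arrange in a row.
So the count is 2·(8)! = 80640.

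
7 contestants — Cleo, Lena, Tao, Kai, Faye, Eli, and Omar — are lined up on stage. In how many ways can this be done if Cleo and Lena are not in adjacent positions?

There are 7! = 5040 arrangements in all. If Cleo and Lena are adjacent, merging them into one block gives 2·(6)! = 1440 arrangements.
Complementary counting: 5040 − 1440 = 3600.

3600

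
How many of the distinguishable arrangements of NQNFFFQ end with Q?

With the last slot taken by Q, it remains to arrange the other 6 letters (NNFFFQ).
Those 6 letters have F appearing 3 times and N appearing twice, giving (6)!/(3!·2!) = 60.

60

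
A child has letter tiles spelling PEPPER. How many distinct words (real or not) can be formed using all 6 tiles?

60

PEPPER has 6 letters with E appearing twice and P appearing 3 times.
So there are 6! / (3!·2!) = 60 distinguishable arrangements.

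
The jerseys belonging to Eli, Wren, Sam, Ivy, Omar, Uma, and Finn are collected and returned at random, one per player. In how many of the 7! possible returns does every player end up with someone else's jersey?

1854

This is the derangement count D_7: permutations of 7 items with no fixed point.
By inclusion–exclusion this is Σ_{j=0}^{7} (−1)^j C(7,j)·(7−j)!.
Computing: 5040 − 5040 + 2520 − 840 + 210 − 42 + 7 − 1 = 1854.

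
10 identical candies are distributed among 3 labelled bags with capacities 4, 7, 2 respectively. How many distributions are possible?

By stars and bars, unrestricted non-negative solutions to x_1+…+x_3 = 10 number C(10+2,2) = 66.
Subtract solutions that violate a single cap (substitute x_i' = x_i − (cap_i+1)): x_1 ≥ 5 gives C(7,2) = 21; x_2 ≥ 8 gives C(4,2) = 6; x_3 ≥ 3 gives C(9,2) = 36. Together 63.
Add back pairs where two caps are both exceeded: 0 + 6 + 0 = 6.
By inclusion–exclusion the count is 66 − 63 + 6 = 9.

9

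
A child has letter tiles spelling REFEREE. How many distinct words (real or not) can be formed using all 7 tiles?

105

The 7 letters of REFEREE have repeats: E appearing 4 times and R appearing twice.
The number of distinct arrangements is 7!/(4!·2!) = 5040/48 = 105.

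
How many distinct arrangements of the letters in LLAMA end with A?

With the last slot taken by A, it remains to arrange the other 4 letters (LLMA).
Those 4 letters have L appearing twice, giving (4)!/(2!) = 12.

12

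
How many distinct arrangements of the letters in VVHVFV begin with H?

With the first slot taken by H, it remains to arrange the other 5 letters (VVVFV).
Those 5 letters have V appearing 4 times, giving (5)!/(4!) = 5.

5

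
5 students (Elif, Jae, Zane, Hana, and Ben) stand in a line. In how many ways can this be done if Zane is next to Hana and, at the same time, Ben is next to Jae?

Treat {Zane,Hana} as one block (2 orders) and {Ben,Jae} as another (2 orders).
That leaves 3 units to arrange: 2 × 2 × 3! = 4 × 6 = 24.

24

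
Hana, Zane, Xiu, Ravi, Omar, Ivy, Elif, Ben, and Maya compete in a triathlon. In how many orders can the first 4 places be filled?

This is an ordered selection of 4 from 9: P(9,4).
That gives 9 × 8 × 7 × 6 = 3024.

3024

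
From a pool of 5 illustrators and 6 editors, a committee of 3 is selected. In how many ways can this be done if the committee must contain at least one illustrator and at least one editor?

135

Unrestricted: C(11,3) = 165 ways to pick any 3 of the 11.
Subtract selections that omit an entire group: no illustrators → C(6,3) = 20; no editors → C(5,3) = 10.
Both groups omitted at once is impossible, so 165 − 30 = 135.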